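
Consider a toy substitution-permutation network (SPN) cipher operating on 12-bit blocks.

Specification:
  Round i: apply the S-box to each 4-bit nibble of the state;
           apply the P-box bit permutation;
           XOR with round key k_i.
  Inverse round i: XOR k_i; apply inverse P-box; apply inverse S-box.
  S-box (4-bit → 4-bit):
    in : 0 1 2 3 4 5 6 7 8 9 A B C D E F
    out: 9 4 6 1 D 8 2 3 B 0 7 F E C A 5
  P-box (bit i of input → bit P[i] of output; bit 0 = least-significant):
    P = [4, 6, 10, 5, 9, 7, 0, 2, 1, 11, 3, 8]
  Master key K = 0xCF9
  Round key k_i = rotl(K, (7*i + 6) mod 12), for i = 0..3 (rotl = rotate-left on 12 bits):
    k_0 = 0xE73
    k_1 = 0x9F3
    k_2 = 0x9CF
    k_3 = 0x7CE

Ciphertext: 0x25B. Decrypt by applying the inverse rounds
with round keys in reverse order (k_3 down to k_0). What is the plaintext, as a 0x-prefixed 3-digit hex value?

s_0 = ciphertext = 0x25B
s_1 = InvRound(s_0, k_3) = 0x5CF
s_2 = InvRound(s_1, k_2) = 0x691
s_3 = InvRound(s_2, k_1) = 0x83C
s_4 = InvRound(s_3, k_0) = 0xF42

0xF42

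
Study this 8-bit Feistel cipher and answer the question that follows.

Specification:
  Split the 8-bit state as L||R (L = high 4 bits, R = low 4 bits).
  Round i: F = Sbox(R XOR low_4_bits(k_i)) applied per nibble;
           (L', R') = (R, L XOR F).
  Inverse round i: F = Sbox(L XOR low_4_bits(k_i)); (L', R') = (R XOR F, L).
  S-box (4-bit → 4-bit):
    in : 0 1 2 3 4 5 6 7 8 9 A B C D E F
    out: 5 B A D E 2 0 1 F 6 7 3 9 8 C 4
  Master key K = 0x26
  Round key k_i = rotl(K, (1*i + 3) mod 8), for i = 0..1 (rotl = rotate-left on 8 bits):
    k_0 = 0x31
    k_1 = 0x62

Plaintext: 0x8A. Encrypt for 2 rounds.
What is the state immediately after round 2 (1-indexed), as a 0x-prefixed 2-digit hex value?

0xBC

s_0 = plaintext = 0x8A
s_1 = Round(s_0, k_0) = 0xAB
s_2 = Round(s_1, k_1) = 0xBC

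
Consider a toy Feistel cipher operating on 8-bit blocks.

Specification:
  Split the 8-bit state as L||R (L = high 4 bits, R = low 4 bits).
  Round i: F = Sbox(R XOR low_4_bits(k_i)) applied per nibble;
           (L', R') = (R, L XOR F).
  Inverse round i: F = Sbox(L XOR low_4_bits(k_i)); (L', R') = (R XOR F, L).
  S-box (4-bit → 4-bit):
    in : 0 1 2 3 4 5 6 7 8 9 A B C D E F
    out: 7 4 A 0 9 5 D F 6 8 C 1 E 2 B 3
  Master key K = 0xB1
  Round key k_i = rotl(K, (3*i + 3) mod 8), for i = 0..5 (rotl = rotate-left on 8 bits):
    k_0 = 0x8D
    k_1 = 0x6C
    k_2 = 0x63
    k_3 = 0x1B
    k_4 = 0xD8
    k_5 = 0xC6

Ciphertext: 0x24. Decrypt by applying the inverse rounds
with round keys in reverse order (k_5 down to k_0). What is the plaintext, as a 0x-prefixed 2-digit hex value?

s_0 = ciphertext = 0x24
s_1 = InvRound(s_0, k_5) = 0xD2
s_2 = InvRound(s_1, k_4) = 0x7D
s_3 = InvRound(s_2, k_3) = 0x37
s_4 = InvRound(s_3, k_2) = 0x03
s_5 = InvRound(s_4, k_1) = 0xD0
s_6 = InvRound(s_5, k_0) = 0x7D

0x7D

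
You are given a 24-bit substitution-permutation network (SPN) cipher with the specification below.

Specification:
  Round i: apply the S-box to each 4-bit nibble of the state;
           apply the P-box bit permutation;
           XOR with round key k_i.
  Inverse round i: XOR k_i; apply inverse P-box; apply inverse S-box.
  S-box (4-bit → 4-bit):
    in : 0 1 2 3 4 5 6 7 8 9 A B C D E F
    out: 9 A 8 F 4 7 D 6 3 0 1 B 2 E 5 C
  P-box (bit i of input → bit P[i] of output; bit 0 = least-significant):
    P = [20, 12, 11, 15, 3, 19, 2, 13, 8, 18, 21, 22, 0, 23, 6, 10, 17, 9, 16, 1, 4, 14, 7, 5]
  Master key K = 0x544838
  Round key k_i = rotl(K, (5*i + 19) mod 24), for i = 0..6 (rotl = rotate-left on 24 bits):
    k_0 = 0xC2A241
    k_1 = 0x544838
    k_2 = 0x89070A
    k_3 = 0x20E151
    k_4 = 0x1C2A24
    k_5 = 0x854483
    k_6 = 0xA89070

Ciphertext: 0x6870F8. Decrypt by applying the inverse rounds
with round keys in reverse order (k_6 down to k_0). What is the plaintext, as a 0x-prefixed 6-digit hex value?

0x38BF40

s_0 = ciphertext = 0x6870F8
s_1 = InvRound(s_0, k_6) = 0x79C202
s_2 = InvRound(s_1, k_5) = 0x4CBDC0
s_3 = InvRound(s_2, k_4) = 0xFCF04B
s_4 = InvRound(s_3, k_3) = 0xA2CB88
s_5 = InvRound(s_4, k_2) = 0x7624CF
s_6 = InvRound(s_5, k_1) = 0x3064F4
s_7 = InvRound(s_6, k_0) = 0x38BF40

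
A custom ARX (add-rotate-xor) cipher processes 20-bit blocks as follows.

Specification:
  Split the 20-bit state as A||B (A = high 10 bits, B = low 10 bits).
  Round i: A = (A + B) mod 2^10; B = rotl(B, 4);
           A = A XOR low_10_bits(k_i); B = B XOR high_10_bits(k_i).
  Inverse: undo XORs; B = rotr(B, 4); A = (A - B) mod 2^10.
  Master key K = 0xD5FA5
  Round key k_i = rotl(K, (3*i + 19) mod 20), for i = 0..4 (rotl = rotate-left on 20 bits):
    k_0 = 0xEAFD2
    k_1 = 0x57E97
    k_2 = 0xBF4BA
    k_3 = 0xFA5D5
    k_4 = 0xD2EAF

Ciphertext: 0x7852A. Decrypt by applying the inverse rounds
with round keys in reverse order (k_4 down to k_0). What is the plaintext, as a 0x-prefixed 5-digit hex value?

s_0 = ciphertext = 0x7852A
s_1 = InvRound(s_0, k_4) = 0xBA066
s_2 = InvRound(s_1, k_3) = 0xD17F8
s_3 = InvRound(s_2, k_2) = 0xABD50
s_4 = InvRound(s_3, k_1) = 0x1E3C0
s_5 = InvRound(s_4, k_0) = 0x392C6

0x392C6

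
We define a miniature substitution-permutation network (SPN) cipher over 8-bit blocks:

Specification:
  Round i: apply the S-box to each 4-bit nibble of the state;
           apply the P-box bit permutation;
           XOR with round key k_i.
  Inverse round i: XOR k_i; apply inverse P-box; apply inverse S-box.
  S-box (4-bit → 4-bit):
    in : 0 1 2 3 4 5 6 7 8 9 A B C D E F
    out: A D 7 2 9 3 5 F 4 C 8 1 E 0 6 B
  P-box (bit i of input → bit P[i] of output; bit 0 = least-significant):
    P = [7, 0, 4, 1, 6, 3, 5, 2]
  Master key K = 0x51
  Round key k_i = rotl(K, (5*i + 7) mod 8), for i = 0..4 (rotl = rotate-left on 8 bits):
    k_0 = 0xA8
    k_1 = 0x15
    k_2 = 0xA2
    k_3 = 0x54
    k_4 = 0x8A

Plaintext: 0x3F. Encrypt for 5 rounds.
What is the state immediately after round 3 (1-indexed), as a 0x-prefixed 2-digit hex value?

0xDD

s_0 = plaintext = 0x3F
s_1 = Round(s_0, k_0) = 0x23
s_2 = Round(s_1, k_1) = 0x7C
s_3 = Round(s_2, k_2) = 0xDD
s_4 = Round(s_3, k_3) = 0x54
s_5 = Round(s_4, k_4) = 0x40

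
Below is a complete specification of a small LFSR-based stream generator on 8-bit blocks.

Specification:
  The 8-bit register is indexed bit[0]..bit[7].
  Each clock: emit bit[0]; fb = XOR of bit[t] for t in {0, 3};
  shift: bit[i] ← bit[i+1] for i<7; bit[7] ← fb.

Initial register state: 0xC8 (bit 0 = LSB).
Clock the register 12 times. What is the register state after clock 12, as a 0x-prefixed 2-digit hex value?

reg_0 = 0xC8
clock 1: out=0, reg = 0xE4
clock 2: out=0, reg = 0x72
clock 3: out=0, reg = 0x39
clock 4: out=1, reg = 0x1C
clock 5: out=0, reg = 0x8E
clock 6: out=0, reg = 0xC7
clock 7: out=1, reg = 0xE3
clock 8: out=1, reg = 0xF1
clock 9: out=1, reg = 0xF8
clock 10: out=0, reg = 0xFC
clock 11: out=0, reg = 0xFE
clock 12: out=0, reg = 0xFF

0xFF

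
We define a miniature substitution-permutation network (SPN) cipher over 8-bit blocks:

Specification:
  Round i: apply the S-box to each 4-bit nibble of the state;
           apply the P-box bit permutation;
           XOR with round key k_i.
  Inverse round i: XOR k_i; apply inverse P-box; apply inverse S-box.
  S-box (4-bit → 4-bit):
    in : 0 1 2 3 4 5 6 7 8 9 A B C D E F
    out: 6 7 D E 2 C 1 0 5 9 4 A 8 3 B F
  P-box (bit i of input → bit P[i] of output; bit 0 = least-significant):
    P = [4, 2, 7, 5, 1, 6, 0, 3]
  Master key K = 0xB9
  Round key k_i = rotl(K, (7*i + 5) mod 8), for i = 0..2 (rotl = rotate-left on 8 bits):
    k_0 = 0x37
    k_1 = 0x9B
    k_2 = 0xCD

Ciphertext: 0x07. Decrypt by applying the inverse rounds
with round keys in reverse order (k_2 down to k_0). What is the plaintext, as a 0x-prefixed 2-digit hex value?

s_0 = ciphertext = 0x07
s_1 = InvRound(s_0, k_2) = 0xEA
s_2 = InvRound(s_1, k_1) = 0x09
s_3 = InvRound(s_2, k_0) = 0x9E

0x9E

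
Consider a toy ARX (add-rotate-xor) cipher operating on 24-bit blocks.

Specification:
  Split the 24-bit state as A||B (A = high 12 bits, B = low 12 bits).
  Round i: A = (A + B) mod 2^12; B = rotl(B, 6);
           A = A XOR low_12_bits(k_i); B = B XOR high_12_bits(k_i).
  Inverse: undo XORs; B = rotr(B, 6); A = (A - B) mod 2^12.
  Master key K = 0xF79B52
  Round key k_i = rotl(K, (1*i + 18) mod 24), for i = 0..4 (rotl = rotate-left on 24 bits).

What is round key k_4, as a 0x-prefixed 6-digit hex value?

K = 0xF79B52
k_0 = rotl(K, (1*0+18) mod 24) = rotl(K, 18) = 0x4BDE6D
k_1 = rotl(K, (1*1+18) mod 24) = rotl(K, 19) = 0x97BCDA
k_2 = rotl(K, (1*2+18) mod 24) = rotl(K, 20) = 0x2F79B5
k_3 = rotl(K, (1*3+18) mod 24) = rotl(K, 21) = 0x5EF36A
k_4 = rotl(K, (1*4+18) mod 24) = rotl(K, 22) = 0xBDE6D4

0xBDE6D4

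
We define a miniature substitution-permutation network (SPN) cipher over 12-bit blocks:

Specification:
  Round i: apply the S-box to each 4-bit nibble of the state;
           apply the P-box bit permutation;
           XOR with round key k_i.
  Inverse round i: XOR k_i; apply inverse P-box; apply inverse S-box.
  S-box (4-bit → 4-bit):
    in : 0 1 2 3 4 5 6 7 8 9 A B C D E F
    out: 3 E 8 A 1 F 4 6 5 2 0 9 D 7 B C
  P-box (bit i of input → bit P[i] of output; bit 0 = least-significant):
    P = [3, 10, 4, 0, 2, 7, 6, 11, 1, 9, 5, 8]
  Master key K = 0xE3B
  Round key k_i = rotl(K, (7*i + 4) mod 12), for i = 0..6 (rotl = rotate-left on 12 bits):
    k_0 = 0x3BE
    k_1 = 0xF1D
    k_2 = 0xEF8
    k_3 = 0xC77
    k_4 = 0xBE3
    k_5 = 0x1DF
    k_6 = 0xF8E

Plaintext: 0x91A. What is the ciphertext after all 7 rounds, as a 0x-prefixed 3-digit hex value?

0x2B5

s_0 = plaintext = 0x91A
s_1 = Round(s_0, k_0) = 0x97E
s_2 = Round(s_1, k_1) = 0x9D4
s_3 = Round(s_2, k_2) = 0xC34
s_4 = Round(s_3, k_3) = 0x5DD
s_5 = Round(s_4, k_4) = 0xC1D
s_6 = Round(s_5, k_5) = 0xC25
s_7 = Round(s_6, k_6) = 0x2B5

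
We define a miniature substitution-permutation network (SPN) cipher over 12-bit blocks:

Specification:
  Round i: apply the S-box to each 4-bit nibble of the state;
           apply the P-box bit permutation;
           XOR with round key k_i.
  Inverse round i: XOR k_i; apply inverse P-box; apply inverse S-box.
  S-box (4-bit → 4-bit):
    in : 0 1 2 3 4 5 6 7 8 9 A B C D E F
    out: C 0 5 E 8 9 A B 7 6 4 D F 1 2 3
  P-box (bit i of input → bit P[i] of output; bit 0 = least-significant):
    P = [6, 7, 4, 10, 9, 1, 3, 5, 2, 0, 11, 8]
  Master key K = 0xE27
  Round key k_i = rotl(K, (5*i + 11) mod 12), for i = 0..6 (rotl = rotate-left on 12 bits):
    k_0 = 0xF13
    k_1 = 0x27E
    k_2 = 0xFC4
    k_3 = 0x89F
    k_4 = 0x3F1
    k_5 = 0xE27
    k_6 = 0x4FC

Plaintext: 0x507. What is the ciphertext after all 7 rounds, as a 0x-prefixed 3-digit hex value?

0xAA9

s_0 = plaintext = 0x507
s_1 = Round(s_0, k_0) = 0xAFF
s_2 = Round(s_1, k_1) = 0x8BC
s_3 = Round(s_2, k_2) = 0x139
s_4 = Round(s_3, k_3) = 0x825
s_5 = Round(s_4, k_4) = 0xDBC
s_6 = Round(s_5, k_5) = 0x8DB
s_7 = Round(s_6, k_6) = 0xAA9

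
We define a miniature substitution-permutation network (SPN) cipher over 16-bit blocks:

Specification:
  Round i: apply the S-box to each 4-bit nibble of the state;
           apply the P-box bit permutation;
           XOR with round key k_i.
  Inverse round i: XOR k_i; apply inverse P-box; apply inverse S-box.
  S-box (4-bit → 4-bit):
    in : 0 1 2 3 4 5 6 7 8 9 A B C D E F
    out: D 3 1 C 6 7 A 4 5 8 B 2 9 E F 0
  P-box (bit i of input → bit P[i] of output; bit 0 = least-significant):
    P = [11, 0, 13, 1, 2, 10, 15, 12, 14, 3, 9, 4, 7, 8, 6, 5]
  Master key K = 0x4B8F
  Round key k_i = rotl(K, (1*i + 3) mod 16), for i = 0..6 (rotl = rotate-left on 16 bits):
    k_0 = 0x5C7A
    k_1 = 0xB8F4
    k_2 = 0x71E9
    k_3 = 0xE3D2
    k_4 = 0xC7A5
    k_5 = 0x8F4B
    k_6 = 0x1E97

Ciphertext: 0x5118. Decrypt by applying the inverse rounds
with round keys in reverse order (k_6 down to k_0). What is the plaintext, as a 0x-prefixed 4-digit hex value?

s_0 = ciphertext = 0x5118
s_1 = InvRound(s_0, k_6) = 0x151A
s_2 = InvRound(s_1, k_5) = 0x7331
s_3 = InvRound(s_2, k_4) = 0x29E7
s_4 = InvRound(s_3, k_3) = 0x9081
s_5 = InvRound(s_4, k_2) = 0xD177
s_6 = InvRound(s_5, k_1) = 0x12FE
s_7 = InvRound(s_6, k_0) = 0x2812

0x2812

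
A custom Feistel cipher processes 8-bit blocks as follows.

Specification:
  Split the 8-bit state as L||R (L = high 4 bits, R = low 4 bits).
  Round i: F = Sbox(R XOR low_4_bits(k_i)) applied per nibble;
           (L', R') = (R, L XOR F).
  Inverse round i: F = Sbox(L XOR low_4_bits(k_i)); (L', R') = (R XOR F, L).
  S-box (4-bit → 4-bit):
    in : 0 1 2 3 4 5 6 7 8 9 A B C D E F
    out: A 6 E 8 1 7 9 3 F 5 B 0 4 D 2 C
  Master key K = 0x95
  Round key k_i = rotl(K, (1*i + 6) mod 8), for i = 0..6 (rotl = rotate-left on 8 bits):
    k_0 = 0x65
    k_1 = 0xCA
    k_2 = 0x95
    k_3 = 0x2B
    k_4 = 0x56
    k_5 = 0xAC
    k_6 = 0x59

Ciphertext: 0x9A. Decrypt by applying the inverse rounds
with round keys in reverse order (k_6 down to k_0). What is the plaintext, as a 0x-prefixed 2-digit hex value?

0x3A

s_0 = ciphertext = 0x9A
s_1 = InvRound(s_0, k_6) = 0x09
s_2 = InvRound(s_1, k_5) = 0xD0
s_3 = InvRound(s_2, k_4) = 0x0D
s_4 = InvRound(s_3, k_3) = 0xD0
s_5 = InvRound(s_4, k_2) = 0xFD
s_6 = InvRound(s_5, k_1) = 0xAF
s_7 = InvRound(s_6, k_0) = 0x3A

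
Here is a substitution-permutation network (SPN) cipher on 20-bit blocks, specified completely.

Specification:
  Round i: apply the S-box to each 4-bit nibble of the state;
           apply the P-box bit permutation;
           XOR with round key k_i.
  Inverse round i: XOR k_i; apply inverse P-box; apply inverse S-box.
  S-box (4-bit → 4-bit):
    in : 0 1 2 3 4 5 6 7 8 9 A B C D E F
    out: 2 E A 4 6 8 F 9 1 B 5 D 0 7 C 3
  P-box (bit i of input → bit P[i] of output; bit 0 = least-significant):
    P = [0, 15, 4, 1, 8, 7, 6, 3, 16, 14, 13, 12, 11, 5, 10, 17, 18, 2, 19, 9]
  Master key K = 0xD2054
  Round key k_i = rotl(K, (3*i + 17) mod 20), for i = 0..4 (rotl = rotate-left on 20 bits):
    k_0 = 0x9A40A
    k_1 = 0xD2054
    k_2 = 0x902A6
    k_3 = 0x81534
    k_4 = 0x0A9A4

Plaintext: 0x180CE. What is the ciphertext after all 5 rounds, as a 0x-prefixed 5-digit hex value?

0x1E2EA

s_0 = plaintext = 0x180CE
s_1 = Round(s_0, k_0) = 0x1EE1C
s_2 = Round(s_1, k_1) = 0x71698
s_3 = Round(s_2, k_2) = 0xE750F
s_4 = Round(s_3, k_3) = 0x28FB5
s_5 = Round(s_4, k_4) = 0x1E2EA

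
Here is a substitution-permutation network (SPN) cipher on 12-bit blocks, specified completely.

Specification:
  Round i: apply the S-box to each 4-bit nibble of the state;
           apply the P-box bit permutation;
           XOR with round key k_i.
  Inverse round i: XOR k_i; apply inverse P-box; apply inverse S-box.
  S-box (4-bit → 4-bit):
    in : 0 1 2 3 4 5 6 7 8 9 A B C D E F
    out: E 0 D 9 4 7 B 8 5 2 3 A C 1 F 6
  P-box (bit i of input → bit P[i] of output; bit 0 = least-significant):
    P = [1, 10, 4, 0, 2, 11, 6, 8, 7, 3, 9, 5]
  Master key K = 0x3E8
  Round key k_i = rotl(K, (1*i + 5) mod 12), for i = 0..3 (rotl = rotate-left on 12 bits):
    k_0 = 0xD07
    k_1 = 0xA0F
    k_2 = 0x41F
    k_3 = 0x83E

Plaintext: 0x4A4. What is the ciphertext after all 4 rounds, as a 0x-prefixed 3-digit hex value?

0xBE5

s_0 = plaintext = 0x4A4
s_1 = Round(s_0, k_0) = 0x713
s_2 = Round(s_1, k_1) = 0xA2C
s_3 = Round(s_2, k_2) = 0x5C2
s_4 = Round(s_3, k_3) = 0xBE5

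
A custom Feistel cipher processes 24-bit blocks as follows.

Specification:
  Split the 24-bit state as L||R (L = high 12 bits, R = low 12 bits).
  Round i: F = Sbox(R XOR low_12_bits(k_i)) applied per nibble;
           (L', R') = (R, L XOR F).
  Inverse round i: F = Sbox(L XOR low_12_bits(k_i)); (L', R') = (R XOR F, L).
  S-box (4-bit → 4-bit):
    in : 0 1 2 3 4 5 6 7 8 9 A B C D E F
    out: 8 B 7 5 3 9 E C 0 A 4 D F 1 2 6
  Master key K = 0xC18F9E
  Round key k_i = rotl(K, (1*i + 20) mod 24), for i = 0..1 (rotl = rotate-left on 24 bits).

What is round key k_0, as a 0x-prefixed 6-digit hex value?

K = 0xC18F9E
k_0 = rotl(K, (1*0+20) mod 24) = rotl(K, 20) = 0xEC18F9

0xEC18F9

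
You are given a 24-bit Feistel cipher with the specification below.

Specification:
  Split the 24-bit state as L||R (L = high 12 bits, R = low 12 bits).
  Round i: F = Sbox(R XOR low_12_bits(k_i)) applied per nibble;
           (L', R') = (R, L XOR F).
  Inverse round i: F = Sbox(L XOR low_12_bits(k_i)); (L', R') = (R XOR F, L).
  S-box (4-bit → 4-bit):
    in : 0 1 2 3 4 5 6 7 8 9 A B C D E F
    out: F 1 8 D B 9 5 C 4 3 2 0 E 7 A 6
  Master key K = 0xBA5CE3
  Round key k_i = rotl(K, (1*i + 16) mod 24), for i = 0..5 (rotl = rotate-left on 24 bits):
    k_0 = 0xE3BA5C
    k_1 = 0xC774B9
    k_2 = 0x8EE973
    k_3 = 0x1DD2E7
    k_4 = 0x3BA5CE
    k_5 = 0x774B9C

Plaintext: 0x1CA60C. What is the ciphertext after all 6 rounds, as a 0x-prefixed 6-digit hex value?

0x46502C

s_0 = plaintext = 0x1CA60C
s_1 = Round(s_0, k_0) = 0x60CF55
s_2 = Round(s_1, k_1) = 0xF556A2
s_3 = Round(s_2, k_2) = 0x6A2924
s_4 = Round(s_3, k_3) = 0x92464F
s_5 = Round(s_4, k_4) = 0x64F465
s_6 = Round(s_5, k_5) = 0x46502C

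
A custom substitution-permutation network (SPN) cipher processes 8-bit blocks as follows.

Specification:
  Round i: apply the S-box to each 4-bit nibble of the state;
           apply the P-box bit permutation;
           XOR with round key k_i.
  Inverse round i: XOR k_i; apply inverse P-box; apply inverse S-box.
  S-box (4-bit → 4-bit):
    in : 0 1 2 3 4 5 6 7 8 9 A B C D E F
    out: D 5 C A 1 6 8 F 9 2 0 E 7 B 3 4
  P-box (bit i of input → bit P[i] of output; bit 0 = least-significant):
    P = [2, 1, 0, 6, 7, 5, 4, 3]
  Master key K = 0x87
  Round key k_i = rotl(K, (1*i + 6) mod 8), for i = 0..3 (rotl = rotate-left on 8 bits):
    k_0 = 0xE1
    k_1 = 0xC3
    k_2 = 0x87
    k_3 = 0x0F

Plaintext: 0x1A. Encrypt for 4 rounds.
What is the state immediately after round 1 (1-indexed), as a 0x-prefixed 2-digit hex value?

0x71

s_0 = plaintext = 0x1A
s_1 = Round(s_0, k_0) = 0x71
s_2 = Round(s_1, k_1) = 0x7E
s_3 = Round(s_2, k_2) = 0x39
s_4 = Round(s_3, k_3) = 0x25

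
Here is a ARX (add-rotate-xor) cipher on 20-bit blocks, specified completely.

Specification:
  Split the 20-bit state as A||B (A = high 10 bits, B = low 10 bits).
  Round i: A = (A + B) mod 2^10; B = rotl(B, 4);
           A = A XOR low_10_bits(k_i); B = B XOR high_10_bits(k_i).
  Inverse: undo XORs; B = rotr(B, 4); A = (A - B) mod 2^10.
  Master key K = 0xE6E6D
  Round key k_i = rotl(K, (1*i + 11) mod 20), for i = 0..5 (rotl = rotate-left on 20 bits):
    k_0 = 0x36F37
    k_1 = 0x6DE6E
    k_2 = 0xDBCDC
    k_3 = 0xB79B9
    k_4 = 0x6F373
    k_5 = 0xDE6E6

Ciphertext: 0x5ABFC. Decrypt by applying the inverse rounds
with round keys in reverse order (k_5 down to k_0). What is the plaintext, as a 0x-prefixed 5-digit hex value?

s_0 = ciphertext = 0x5ABFC
s_1 = InvRound(s_0, k_5) = 0x91148
s_2 = InvRound(s_1, k_4) = 0x0A10F
s_3 = InvRound(s_2, k_3) = 0x4507D
s_4 = InvRound(s_3, k_2) = 0x45CB1
s_5 = InvRound(s_4, k_1) = 0x7A590
s_6 = InvRound(s_5, k_0) = 0x02AD4

0x02AD4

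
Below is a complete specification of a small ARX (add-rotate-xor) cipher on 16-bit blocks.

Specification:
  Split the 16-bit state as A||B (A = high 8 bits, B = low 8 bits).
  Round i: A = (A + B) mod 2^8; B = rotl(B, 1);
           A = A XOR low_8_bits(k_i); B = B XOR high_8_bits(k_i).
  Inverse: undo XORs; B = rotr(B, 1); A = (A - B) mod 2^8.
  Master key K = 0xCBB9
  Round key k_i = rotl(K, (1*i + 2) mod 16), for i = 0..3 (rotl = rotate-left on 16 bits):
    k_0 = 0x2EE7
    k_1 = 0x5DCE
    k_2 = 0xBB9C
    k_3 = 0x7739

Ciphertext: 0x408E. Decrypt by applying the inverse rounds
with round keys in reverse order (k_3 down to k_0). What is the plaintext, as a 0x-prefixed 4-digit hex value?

s_0 = ciphertext = 0x408E
s_1 = InvRound(s_0, k_3) = 0x7DFC
s_2 = InvRound(s_1, k_2) = 0x3EA3
s_3 = InvRound(s_2, k_1) = 0x717F
s_4 = InvRound(s_3, k_0) = 0xEEA8

0xEEA8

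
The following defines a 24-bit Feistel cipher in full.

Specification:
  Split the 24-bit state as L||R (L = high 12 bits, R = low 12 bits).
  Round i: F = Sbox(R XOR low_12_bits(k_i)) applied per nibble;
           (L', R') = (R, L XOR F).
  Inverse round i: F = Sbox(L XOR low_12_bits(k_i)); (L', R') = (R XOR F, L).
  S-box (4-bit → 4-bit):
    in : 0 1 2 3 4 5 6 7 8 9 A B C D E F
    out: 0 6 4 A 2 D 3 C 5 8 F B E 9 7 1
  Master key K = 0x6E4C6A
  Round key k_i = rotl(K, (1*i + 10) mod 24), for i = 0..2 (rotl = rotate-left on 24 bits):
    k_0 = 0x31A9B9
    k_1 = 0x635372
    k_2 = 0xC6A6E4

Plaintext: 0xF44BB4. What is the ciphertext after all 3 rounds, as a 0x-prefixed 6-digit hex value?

s_0 = plaintext = 0xF44BB4
s_1 = Round(s_0, k_0) = 0xBB4B4D
s_2 = Round(s_1, k_1) = 0xB4DE15
s_3 = Round(s_2, k_2) = 0xE15E5B

0xE15E5B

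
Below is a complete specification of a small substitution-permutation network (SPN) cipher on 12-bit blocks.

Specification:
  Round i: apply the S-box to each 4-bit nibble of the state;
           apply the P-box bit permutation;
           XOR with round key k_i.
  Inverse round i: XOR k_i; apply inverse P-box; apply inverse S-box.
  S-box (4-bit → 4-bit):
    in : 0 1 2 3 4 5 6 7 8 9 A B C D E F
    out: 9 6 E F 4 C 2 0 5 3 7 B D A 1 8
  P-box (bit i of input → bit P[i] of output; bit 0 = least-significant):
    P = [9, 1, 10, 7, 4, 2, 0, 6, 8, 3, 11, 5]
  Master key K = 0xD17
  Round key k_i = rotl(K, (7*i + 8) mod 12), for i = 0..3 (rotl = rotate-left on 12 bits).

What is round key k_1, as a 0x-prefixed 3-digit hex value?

K = 0xD17
k_0 = rotl(K, (7*0+8) mod 12) = rotl(K, 8) = 0x7D1
k_1 = rotl(K, (7*1+8) mod 12) = rotl(K, 3) = 0x8BE

0x8BE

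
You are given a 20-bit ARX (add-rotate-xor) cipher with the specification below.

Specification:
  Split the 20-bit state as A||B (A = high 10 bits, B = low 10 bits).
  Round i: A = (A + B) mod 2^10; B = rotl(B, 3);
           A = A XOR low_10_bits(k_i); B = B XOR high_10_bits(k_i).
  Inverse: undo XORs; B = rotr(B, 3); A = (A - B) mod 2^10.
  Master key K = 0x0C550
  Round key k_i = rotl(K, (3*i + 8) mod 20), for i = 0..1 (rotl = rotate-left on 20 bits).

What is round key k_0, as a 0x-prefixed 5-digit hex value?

0x5500C

K = 0x0C550
k_0 = rotl(K, (3*0+8) mod 20) = rotl(K, 8) = 0x5500C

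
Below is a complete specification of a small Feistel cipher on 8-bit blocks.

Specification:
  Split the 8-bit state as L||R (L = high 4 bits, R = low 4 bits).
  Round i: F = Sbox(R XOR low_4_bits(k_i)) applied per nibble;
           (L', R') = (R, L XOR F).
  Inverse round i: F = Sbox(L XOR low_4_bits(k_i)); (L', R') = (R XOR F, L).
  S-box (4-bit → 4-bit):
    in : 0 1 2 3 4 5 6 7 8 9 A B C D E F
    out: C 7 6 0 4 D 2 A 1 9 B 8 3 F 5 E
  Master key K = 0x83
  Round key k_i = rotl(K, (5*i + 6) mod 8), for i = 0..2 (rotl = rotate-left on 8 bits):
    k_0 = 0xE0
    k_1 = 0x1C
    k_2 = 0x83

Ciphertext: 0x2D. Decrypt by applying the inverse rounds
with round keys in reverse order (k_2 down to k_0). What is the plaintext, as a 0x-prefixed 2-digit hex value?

0x60

s_0 = ciphertext = 0x2D
s_1 = InvRound(s_0, k_2) = 0xA2
s_2 = InvRound(s_1, k_1) = 0x0A
s_3 = InvRound(s_2, k_0) = 0x60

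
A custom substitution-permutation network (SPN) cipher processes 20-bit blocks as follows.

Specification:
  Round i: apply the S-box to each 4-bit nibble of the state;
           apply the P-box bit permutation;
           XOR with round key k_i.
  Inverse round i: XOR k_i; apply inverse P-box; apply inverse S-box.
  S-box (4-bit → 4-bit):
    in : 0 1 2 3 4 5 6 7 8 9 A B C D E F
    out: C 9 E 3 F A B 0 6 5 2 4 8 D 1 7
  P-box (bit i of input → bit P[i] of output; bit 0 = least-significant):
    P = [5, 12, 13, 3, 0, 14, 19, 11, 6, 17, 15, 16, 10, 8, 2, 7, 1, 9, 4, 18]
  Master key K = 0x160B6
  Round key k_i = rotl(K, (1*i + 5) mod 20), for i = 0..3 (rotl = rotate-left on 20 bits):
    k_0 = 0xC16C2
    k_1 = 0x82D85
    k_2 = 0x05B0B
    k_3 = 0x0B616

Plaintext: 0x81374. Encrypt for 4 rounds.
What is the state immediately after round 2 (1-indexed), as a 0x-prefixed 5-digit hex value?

0x9FC02

s_0 = plaintext = 0x81374
s_1 = Round(s_0, k_0) = 0xE203A
s_2 = Round(s_1, k_1) = 0x9FC02
s_3 = Round(s_2, k_2) = 0x96615
s_4 = Round(s_3, k_3) = 0x3ABCD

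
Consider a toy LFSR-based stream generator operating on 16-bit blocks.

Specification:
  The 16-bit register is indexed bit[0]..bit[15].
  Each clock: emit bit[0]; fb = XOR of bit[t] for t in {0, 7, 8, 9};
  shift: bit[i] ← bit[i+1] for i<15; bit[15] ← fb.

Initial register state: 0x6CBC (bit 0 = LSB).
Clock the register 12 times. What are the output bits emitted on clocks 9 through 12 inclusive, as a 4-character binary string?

reg_0 = 0x6CBC
clock 1: out=0, reg = 0xB65E
clock 2: out=0, reg = 0xDB2F
clock 3: out=1, reg = 0xED97
clock 4: out=1, reg = 0xF6CB
clock 5: out=1, reg = 0xFB65
clock 6: out=1, reg = 0xFDB2
clock 7: out=0, reg = 0x7ED9
clock 8: out=1, reg = 0xBF6C
clock 9: out=0, reg = 0x5FB6
clock 10: out=0, reg = 0xAFDB
clock 11: out=1, reg = 0x57ED
clock 12: out=1, reg = 0x2BF6

0011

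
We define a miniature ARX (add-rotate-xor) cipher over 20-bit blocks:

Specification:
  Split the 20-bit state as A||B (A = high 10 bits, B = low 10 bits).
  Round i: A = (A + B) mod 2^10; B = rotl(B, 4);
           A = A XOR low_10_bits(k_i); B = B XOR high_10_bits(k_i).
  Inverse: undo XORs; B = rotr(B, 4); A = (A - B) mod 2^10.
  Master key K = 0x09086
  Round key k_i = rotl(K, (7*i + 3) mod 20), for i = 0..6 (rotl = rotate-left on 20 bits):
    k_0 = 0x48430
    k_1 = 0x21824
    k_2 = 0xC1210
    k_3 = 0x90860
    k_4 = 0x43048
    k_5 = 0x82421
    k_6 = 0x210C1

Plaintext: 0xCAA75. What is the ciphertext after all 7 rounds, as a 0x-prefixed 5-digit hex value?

s_0 = plaintext = 0xCAA75
s_1 = Round(s_0, k_0) = 0x6BE78
s_2 = Round(s_1, k_1) = 0x00F0F
s_3 = Round(s_2, k_2) = 0x40BF8
s_4 = Round(s_3, k_3) = 0x269CD
s_5 = Round(s_4, k_4) = 0x8BDDB
s_6 = Round(s_5, k_5) = 0x0AFBE
s_7 = Round(s_6, k_6) = 0xCA36A

0xCA36A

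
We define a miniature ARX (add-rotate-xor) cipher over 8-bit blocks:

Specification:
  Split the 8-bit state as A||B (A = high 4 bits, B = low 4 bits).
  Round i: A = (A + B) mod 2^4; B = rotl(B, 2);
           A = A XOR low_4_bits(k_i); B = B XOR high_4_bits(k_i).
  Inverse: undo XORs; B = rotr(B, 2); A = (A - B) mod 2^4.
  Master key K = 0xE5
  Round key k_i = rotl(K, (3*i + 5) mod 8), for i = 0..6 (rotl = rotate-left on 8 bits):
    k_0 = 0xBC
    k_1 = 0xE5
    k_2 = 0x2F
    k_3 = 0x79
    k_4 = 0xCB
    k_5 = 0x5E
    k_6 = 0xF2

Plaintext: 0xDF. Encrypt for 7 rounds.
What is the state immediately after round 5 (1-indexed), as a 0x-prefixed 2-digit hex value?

0xEC

s_0 = plaintext = 0xDF
s_1 = Round(s_0, k_0) = 0x04
s_2 = Round(s_1, k_1) = 0x1F
s_3 = Round(s_2, k_2) = 0xFD
s_4 = Round(s_3, k_3) = 0x50
s_5 = Round(s_4, k_4) = 0xEC
s_6 = Round(s_5, k_5) = 0x46
s_7 = Round(s_6, k_6) = 0x86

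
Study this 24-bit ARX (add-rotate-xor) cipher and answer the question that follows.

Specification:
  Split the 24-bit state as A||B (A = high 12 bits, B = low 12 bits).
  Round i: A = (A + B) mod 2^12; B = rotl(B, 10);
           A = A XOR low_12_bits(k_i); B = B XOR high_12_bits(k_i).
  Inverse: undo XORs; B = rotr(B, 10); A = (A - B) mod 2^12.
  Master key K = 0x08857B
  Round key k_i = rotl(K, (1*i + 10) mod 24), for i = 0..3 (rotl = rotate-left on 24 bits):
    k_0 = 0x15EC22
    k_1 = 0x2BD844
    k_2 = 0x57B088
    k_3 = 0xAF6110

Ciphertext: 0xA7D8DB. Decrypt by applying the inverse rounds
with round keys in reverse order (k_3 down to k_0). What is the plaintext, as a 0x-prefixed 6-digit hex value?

0x332D5D

s_0 = ciphertext = 0xA7D8DB
s_1 = InvRound(s_0, k_3) = 0x2B98B4
s_2 = InvRound(s_1, k_2) = 0xAF273F
s_3 = InvRound(s_2, k_1) = 0xCAD609
s_4 = InvRound(s_3, k_0) = 0x332D5D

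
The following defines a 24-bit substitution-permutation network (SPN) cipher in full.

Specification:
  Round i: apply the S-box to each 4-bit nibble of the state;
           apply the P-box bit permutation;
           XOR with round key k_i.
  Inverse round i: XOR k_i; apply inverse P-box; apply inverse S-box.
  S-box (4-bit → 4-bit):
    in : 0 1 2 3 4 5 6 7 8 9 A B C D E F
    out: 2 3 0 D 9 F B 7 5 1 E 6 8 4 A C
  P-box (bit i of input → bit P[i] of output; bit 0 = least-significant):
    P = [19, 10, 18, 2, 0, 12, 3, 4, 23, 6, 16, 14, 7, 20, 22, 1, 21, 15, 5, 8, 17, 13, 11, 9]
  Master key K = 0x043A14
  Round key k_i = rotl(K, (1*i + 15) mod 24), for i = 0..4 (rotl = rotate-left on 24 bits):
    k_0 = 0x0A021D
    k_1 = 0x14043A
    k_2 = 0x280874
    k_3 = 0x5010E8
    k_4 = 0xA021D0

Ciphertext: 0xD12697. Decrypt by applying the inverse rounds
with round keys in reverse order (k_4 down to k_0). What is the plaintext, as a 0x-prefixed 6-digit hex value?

s_0 = ciphertext = 0xD12697
s_1 = InvRound(s_0, k_4) = 0xC4AB9E
s_2 = InvRound(s_1, k_3) = 0xAAE1EF
s_3 = InvRound(s_2, k_2) = 0x7E4432
s_4 = InvRound(s_3, k_1) = 0x99DCD9
s_5 = InvRound(s_4, k_0) = 0x30150E

0x30150E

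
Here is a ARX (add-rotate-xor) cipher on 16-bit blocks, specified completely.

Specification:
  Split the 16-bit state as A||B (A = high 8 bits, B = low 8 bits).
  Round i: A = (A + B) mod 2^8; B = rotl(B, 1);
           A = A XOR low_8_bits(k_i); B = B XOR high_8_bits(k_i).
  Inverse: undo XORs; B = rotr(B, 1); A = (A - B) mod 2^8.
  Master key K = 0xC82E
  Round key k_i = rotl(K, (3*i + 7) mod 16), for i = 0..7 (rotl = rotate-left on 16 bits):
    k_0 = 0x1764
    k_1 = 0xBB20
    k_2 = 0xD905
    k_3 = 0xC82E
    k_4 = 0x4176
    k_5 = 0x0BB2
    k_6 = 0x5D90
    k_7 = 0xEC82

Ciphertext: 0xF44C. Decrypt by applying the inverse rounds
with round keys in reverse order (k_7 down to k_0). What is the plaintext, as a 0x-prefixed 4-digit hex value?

0xFFEE

s_0 = ciphertext = 0xF44C
s_1 = InvRound(s_0, k_7) = 0x2650
s_2 = InvRound(s_1, k_6) = 0x3086
s_3 = InvRound(s_2, k_5) = 0xBCC6
s_4 = InvRound(s_3, k_4) = 0x07C3
s_5 = InvRound(s_4, k_3) = 0xA485
s_6 = InvRound(s_5, k_2) = 0x732E
s_7 = InvRound(s_6, k_1) = 0x89CA
s_8 = InvRound(s_7, k_0) = 0xFFEE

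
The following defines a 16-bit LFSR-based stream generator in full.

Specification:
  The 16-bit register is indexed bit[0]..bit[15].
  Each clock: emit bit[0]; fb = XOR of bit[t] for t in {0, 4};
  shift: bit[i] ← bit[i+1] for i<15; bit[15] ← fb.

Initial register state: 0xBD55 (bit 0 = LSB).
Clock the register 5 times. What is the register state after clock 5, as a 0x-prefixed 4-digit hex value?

reg_0 = 0xBD55
clock 1: out=1, reg = 0x5EAA
clock 2: out=0, reg = 0x2F55
clock 3: out=1, reg = 0x17AA
clock 4: out=0, reg = 0x0BD5
clock 5: out=1, reg = 0x05EA

0x05EA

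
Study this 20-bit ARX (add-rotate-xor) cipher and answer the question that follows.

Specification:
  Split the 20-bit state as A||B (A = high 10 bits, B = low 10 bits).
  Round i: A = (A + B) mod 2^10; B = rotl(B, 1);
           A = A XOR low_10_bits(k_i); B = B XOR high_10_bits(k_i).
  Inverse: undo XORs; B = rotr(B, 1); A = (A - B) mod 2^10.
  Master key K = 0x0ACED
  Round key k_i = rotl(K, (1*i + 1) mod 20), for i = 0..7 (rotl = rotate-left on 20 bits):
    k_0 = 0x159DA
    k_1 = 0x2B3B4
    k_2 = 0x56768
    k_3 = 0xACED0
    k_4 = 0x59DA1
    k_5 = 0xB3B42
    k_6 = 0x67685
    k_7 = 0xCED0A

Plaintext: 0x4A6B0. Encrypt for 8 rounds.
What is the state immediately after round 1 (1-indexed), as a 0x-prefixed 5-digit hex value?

s_0 = plaintext = 0x4A6B0
s_1 = Round(s_0, k_0) = 0x80D37
s_2 = Round(s_1, k_1) = 0x23AC2
s_3 = Round(s_2, k_2) = 0x0E0DC
s_4 = Round(s_3, k_3) = 0xF130B
s_5 = Round(s_4, k_4) = 0xDBB70
s_6 = Round(s_5, k_5) = 0x6702F
s_7 = Round(s_6, k_6) = 0xD39C3
s_8 = Round(s_7, k_7) = 0x06CBD

0x80D37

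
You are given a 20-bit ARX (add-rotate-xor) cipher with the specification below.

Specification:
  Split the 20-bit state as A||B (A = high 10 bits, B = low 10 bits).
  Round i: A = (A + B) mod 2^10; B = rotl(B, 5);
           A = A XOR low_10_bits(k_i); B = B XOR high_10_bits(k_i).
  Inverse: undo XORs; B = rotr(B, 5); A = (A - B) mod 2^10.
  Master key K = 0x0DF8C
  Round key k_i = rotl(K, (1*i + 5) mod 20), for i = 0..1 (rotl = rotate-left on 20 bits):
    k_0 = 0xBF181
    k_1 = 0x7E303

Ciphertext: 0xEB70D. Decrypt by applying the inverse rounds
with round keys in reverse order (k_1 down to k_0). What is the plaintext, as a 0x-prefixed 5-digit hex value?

s_0 = ciphertext = 0xEB70D
s_1 = InvRound(s_0, k_1) = 0x7DEB7
s_2 = InvRound(s_1, k_0) = 0xC5162

0xC5162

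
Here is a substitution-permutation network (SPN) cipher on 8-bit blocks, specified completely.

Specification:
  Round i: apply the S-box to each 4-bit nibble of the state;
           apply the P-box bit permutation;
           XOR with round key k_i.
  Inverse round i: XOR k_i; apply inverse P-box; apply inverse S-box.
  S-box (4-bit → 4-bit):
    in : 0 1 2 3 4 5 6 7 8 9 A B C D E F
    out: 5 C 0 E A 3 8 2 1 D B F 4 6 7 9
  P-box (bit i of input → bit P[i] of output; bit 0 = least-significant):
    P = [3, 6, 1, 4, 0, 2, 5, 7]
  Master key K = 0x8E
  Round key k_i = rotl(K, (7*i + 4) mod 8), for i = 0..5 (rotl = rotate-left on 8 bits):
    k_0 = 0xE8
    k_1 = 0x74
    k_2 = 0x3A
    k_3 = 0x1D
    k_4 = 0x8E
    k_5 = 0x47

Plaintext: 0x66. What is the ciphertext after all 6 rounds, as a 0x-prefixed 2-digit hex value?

0xF5

s_0 = plaintext = 0x66
s_1 = Round(s_0, k_0) = 0x78
s_2 = Round(s_1, k_1) = 0x78
s_3 = Round(s_2, k_2) = 0x36
s_4 = Round(s_3, k_3) = 0xA9
s_5 = Round(s_4, k_4) = 0x11
s_6 = Round(s_5, k_5) = 0xF5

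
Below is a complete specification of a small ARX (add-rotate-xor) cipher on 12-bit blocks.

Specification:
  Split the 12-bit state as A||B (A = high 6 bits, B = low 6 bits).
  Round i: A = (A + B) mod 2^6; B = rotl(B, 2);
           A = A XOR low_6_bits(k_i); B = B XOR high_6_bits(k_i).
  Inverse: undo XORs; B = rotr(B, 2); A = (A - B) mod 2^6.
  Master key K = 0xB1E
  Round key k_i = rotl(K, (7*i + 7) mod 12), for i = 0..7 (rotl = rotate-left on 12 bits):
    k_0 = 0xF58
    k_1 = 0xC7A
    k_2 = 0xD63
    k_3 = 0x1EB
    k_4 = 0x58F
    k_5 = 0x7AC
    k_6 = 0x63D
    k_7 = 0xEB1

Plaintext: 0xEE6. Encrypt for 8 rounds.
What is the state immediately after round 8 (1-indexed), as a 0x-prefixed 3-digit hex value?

s_0 = plaintext = 0xEE6
s_1 = Round(s_0, k_0) = 0xE67
s_2 = Round(s_1, k_1) = 0x6AF
s_3 = Round(s_2, k_2) = 0xA8B
s_4 = Round(s_3, k_3) = 0x7AB
s_5 = Round(s_4, k_4) = 0x1B8
s_6 = Round(s_5, k_5) = 0x4BD
s_7 = Round(s_6, k_6) = 0xCAF
s_8 = Round(s_7, k_7) = 0x404

0x404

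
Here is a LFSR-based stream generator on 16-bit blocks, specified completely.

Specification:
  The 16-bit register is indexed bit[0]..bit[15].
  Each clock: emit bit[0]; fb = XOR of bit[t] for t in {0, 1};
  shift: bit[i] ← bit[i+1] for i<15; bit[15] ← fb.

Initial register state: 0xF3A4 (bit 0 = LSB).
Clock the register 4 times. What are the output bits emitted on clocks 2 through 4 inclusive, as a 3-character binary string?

reg_0 = 0xF3A4
clock 1: out=0, reg = 0x79D2
clock 2: out=0, reg = 0xBCE9
clock 3: out=1, reg = 0xDE74
clock 4: out=0, reg = 0x6F3A

010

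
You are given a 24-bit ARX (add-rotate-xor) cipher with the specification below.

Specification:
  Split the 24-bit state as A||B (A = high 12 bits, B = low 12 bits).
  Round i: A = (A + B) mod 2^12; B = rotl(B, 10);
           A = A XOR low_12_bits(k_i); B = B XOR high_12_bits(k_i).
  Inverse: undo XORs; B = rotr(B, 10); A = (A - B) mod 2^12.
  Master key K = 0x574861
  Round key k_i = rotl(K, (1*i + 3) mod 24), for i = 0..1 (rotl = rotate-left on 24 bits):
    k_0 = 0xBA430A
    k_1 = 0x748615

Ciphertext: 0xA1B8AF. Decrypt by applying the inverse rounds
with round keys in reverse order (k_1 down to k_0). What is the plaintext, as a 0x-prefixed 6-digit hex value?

0xE780ED

s_0 = ciphertext = 0xA1B8AF
s_1 = InvRound(s_0, k_1) = 0xC6FF9F
s_2 = InvRound(s_1, k_0) = 0xE780ED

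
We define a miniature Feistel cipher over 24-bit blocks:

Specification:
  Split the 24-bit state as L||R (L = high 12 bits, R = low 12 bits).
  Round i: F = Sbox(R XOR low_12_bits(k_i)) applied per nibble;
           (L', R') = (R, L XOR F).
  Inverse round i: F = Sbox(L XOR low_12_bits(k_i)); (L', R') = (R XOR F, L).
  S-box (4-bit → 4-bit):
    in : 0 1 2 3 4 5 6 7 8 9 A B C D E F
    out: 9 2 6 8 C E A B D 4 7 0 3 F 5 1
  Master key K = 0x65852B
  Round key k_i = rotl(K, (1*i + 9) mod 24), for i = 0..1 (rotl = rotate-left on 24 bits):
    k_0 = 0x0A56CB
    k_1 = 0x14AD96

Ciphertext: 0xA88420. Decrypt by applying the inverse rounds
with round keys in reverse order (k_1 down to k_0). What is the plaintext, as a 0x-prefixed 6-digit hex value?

0xEBDF05

s_0 = ciphertext = 0xA88420
s_1 = InvRound(s_0, k_1) = 0xF05A88
s_2 = InvRound(s_1, k_0) = 0xEBDF05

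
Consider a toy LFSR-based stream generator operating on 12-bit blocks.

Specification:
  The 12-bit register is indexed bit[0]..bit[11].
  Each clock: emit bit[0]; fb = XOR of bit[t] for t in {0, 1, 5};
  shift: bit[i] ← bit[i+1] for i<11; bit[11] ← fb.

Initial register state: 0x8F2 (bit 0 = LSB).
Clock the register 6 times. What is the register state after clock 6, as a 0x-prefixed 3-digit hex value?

0x323

reg_0 = 0x8F2
clock 1: out=0, reg = 0x479
clock 2: out=1, reg = 0x23C
clock 3: out=0, reg = 0x91E
clock 4: out=0, reg = 0xC8F
clock 5: out=1, reg = 0x647
clock 6: out=1, reg = 0x323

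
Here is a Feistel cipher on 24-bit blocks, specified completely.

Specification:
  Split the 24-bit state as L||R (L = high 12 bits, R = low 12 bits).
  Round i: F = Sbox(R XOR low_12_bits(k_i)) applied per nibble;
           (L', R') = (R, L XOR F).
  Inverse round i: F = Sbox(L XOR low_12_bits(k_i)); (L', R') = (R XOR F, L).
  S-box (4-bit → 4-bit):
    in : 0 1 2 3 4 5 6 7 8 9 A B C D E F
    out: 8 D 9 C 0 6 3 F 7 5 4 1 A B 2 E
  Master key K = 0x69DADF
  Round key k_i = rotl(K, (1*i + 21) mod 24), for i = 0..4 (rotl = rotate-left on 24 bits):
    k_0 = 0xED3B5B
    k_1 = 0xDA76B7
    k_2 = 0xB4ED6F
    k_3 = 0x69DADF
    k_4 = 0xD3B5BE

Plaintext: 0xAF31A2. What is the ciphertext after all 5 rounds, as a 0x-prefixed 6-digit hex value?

s_0 = plaintext = 0xAF31A2
s_1 = Round(s_0, k_0) = 0x1A2E16
s_2 = Round(s_1, k_1) = 0xE166EF
s_3 = Round(s_2, k_2) = 0x6EFF6E
s_4 = Round(s_3, k_3) = 0xF6E0F2
s_5 = Round(s_4, k_4) = 0x0F2964

0x0F2964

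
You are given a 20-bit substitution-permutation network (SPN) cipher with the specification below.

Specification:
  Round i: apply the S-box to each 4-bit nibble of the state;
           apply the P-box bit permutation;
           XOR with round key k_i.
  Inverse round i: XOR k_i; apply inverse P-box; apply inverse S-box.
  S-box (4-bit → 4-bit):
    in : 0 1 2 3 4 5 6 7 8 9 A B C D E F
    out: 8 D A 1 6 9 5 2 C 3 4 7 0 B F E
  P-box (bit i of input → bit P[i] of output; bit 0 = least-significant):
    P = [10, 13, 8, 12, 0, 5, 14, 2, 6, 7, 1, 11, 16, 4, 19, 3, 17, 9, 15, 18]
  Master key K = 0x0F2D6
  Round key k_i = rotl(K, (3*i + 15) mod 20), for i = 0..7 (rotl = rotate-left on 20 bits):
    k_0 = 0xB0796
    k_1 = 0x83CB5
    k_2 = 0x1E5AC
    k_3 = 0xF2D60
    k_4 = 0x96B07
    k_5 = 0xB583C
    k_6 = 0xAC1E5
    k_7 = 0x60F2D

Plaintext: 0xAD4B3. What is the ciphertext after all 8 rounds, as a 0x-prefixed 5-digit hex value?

0x44058

s_0 = plaintext = 0xAD4B3
s_1 = Round(s_0, k_0) = 0xAC32D
s_2 = Round(s_1, k_1) = 0x888D1
s_3 = Round(s_2, k_2) = 0xD7883
s_4 = Round(s_3, k_3) = 0x96376
s_5 = Round(s_4, k_4) = 0x26C67
s_6 = Round(s_5, k_5) = 0x63A3D
s_7 = Round(s_6, k_6) = 0x975E6
s_8 = Round(s_7, k_7) = 0x44058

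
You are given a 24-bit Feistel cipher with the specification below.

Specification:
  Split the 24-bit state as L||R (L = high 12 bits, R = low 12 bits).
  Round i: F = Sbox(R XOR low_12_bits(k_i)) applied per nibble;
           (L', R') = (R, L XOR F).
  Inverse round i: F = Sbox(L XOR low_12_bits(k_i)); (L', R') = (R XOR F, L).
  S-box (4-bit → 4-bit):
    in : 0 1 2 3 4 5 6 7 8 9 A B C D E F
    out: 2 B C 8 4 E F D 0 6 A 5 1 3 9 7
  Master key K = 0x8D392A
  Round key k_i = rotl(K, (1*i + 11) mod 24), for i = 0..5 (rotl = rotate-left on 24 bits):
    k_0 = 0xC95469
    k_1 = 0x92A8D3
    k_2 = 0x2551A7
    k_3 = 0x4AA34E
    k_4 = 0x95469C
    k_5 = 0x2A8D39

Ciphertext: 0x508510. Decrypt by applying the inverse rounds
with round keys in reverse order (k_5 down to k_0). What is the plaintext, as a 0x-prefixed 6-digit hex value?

0x35D3FC

s_0 = ciphertext = 0x508510
s_1 = InvRound(s_0, k_5) = 0x59B508
s_2 = InvRound(s_1, k_4) = 0xD2559B
s_3 = InvRound(s_2, k_3) = 0xC6ED25
s_4 = InvRound(s_3, k_2) = 0xE33C6E
s_5 = InvRound(s_4, k_1) = 0x3FCE33
s_6 = InvRound(s_5, k_0) = 0x35D3FC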